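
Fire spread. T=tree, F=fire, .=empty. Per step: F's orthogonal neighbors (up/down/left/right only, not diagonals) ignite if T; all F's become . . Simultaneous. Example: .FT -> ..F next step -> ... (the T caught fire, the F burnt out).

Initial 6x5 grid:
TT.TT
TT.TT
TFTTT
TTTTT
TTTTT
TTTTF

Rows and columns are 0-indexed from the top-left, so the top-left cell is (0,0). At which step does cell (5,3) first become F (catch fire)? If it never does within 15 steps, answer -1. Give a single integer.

Step 1: cell (5,3)='F' (+6 fires, +2 burnt)
  -> target ignites at step 1
Step 2: cell (5,3)='.' (+9 fires, +6 burnt)
Step 3: cell (5,3)='.' (+7 fires, +9 burnt)
Step 4: cell (5,3)='.' (+3 fires, +7 burnt)
Step 5: cell (5,3)='.' (+1 fires, +3 burnt)
Step 6: cell (5,3)='.' (+0 fires, +1 burnt)
  fire out at step 6

1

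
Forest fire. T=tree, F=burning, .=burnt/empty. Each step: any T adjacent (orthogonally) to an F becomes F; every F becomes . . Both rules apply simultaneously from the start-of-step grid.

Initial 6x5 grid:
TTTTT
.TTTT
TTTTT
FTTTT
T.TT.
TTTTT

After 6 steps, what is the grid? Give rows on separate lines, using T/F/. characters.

Step 1: 3 trees catch fire, 1 burn out
  TTTTT
  .TTTT
  FTTTT
  .FTTT
  F.TT.
  TTTTT
Step 2: 3 trees catch fire, 3 burn out
  TTTTT
  .TTTT
  .FTTT
  ..FTT
  ..TT.
  FTTTT
Step 3: 5 trees catch fire, 3 burn out
  TTTTT
  .FTTT
  ..FTT
  ...FT
  ..FT.
  .FTTT
Step 4: 6 trees catch fire, 5 burn out
  TFTTT
  ..FTT
  ...FT
  ....F
  ...F.
  ..FTT
Step 5: 5 trees catch fire, 6 burn out
  F.FTT
  ...FT
  ....F
  .....
  .....
  ...FT
Step 6: 3 trees catch fire, 5 burn out
  ...FT
  ....F
  .....
  .....
  .....
  ....F

...FT
....F
.....
.....
.....
....F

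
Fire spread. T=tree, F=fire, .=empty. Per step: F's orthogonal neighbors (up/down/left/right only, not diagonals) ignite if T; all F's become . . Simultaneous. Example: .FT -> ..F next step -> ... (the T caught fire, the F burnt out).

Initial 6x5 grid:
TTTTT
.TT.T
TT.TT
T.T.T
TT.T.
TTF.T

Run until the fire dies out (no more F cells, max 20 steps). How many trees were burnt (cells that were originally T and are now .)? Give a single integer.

Answer: 18

Derivation:
Step 1: +1 fires, +1 burnt (F count now 1)
Step 2: +2 fires, +1 burnt (F count now 2)
Step 3: +1 fires, +2 burnt (F count now 1)
Step 4: +1 fires, +1 burnt (F count now 1)
Step 5: +1 fires, +1 burnt (F count now 1)
Step 6: +1 fires, +1 burnt (F count now 1)
Step 7: +1 fires, +1 burnt (F count now 1)
Step 8: +2 fires, +1 burnt (F count now 2)
Step 9: +2 fires, +2 burnt (F count now 2)
Step 10: +1 fires, +2 burnt (F count now 1)
Step 11: +1 fires, +1 burnt (F count now 1)
Step 12: +1 fires, +1 burnt (F count now 1)
Step 13: +1 fires, +1 burnt (F count now 1)
Step 14: +2 fires, +1 burnt (F count now 2)
Step 15: +0 fires, +2 burnt (F count now 0)
Fire out after step 15
Initially T: 21, now '.': 27
Total burnt (originally-T cells now '.'): 18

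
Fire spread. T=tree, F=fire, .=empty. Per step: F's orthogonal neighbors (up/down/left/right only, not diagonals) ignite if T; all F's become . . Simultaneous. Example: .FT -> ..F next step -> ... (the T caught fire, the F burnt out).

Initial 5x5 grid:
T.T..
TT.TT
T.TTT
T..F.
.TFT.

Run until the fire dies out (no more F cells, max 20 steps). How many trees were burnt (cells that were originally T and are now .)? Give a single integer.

Answer: 7

Derivation:
Step 1: +3 fires, +2 burnt (F count now 3)
Step 2: +3 fires, +3 burnt (F count now 3)
Step 3: +1 fires, +3 burnt (F count now 1)
Step 4: +0 fires, +1 burnt (F count now 0)
Fire out after step 4
Initially T: 13, now '.': 19
Total burnt (originally-T cells now '.'): 7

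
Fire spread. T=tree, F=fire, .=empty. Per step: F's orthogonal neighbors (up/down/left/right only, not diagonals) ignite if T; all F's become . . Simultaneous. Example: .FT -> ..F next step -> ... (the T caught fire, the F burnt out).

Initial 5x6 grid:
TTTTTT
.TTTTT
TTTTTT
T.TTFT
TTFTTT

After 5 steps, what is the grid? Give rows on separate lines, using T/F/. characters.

Step 1: 7 trees catch fire, 2 burn out
  TTTTTT
  .TTTTT
  TTTTFT
  T.FF.F
  TF.FFT
Step 2: 6 trees catch fire, 7 burn out
  TTTTTT
  .TTTFT
  TTFF.F
  T.....
  F....F
Step 3: 6 trees catch fire, 6 burn out
  TTTTFT
  .TFF.F
  TF....
  F.....
  ......
Step 4: 5 trees catch fire, 6 burn out
  TTFF.F
  .F....
  F.....
  ......
  ......
Step 5: 1 trees catch fire, 5 burn out
  TF....
  ......
  ......
  ......
  ......

TF....
......
......
......
......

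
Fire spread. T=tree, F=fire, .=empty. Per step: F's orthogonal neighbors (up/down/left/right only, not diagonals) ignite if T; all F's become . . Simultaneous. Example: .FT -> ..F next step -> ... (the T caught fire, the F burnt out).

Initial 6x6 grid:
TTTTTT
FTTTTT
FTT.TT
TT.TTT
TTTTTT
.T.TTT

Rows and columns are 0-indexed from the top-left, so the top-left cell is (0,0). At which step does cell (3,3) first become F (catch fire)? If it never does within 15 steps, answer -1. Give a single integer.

Step 1: cell (3,3)='T' (+4 fires, +2 burnt)
Step 2: cell (3,3)='T' (+5 fires, +4 burnt)
Step 3: cell (3,3)='T' (+3 fires, +5 burnt)
Step 4: cell (3,3)='T' (+4 fires, +3 burnt)
Step 5: cell (3,3)='T' (+4 fires, +4 burnt)
Step 6: cell (3,3)='F' (+6 fires, +4 burnt)
  -> target ignites at step 6
Step 7: cell (3,3)='.' (+3 fires, +6 burnt)
Step 8: cell (3,3)='.' (+1 fires, +3 burnt)
Step 9: cell (3,3)='.' (+0 fires, +1 burnt)
  fire out at step 9

6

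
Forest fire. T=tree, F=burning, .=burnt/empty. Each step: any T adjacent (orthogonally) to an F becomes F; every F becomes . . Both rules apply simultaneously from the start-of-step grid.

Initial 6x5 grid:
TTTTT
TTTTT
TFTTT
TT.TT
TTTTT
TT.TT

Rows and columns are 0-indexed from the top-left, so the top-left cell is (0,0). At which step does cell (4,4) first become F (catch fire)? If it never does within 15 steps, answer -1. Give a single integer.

Step 1: cell (4,4)='T' (+4 fires, +1 burnt)
Step 2: cell (4,4)='T' (+6 fires, +4 burnt)
Step 3: cell (4,4)='T' (+8 fires, +6 burnt)
Step 4: cell (4,4)='T' (+5 fires, +8 burnt)
Step 5: cell (4,4)='F' (+3 fires, +5 burnt)
  -> target ignites at step 5
Step 6: cell (4,4)='.' (+1 fires, +3 burnt)
Step 7: cell (4,4)='.' (+0 fires, +1 burnt)
  fire out at step 7

5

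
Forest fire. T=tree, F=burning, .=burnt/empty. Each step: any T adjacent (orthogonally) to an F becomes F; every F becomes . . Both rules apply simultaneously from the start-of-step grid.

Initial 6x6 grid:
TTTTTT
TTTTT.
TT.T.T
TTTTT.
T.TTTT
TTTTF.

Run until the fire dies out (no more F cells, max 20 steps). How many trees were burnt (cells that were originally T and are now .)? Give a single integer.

Answer: 28

Derivation:
Step 1: +2 fires, +1 burnt (F count now 2)
Step 2: +4 fires, +2 burnt (F count now 4)
Step 3: +3 fires, +4 burnt (F count now 3)
Step 4: +3 fires, +3 burnt (F count now 3)
Step 5: +3 fires, +3 burnt (F count now 3)
Step 6: +5 fires, +3 burnt (F count now 5)
Step 7: +4 fires, +5 burnt (F count now 4)
Step 8: +3 fires, +4 burnt (F count now 3)
Step 9: +1 fires, +3 burnt (F count now 1)
Step 10: +0 fires, +1 burnt (F count now 0)
Fire out after step 10
Initially T: 29, now '.': 35
Total burnt (originally-T cells now '.'): 28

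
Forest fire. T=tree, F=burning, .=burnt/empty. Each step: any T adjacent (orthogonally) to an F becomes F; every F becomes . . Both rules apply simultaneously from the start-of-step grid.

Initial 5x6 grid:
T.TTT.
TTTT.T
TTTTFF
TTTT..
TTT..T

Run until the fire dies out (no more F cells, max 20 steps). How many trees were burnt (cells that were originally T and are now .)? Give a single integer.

Answer: 20

Derivation:
Step 1: +2 fires, +2 burnt (F count now 2)
Step 2: +3 fires, +2 burnt (F count now 3)
Step 3: +4 fires, +3 burnt (F count now 4)
Step 4: +6 fires, +4 burnt (F count now 6)
Step 5: +3 fires, +6 burnt (F count now 3)
Step 6: +2 fires, +3 burnt (F count now 2)
Step 7: +0 fires, +2 burnt (F count now 0)
Fire out after step 7
Initially T: 21, now '.': 29
Total burnt (originally-T cells now '.'): 20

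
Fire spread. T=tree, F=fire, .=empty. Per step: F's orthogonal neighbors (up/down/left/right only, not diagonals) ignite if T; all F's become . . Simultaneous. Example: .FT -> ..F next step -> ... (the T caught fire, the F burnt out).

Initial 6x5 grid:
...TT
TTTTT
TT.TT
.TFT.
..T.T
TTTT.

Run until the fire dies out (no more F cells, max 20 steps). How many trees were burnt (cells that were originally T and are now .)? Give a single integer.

Answer: 18

Derivation:
Step 1: +3 fires, +1 burnt (F count now 3)
Step 2: +3 fires, +3 burnt (F count now 3)
Step 3: +6 fires, +3 burnt (F count now 6)
Step 4: +5 fires, +6 burnt (F count now 5)
Step 5: +1 fires, +5 burnt (F count now 1)
Step 6: +0 fires, +1 burnt (F count now 0)
Fire out after step 6
Initially T: 19, now '.': 29
Total burnt (originally-T cells now '.'): 18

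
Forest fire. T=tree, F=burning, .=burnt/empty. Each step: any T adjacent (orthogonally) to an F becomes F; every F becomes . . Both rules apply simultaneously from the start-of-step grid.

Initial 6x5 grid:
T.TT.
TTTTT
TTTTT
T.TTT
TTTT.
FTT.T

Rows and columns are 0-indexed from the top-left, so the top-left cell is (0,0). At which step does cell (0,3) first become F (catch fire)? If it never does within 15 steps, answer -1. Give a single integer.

Step 1: cell (0,3)='T' (+2 fires, +1 burnt)
Step 2: cell (0,3)='T' (+3 fires, +2 burnt)
Step 3: cell (0,3)='T' (+2 fires, +3 burnt)
Step 4: cell (0,3)='T' (+4 fires, +2 burnt)
Step 5: cell (0,3)='T' (+4 fires, +4 burnt)
Step 6: cell (0,3)='T' (+3 fires, +4 burnt)
Step 7: cell (0,3)='T' (+3 fires, +3 burnt)
Step 8: cell (0,3)='F' (+2 fires, +3 burnt)
  -> target ignites at step 8
Step 9: cell (0,3)='.' (+0 fires, +2 burnt)
  fire out at step 9

8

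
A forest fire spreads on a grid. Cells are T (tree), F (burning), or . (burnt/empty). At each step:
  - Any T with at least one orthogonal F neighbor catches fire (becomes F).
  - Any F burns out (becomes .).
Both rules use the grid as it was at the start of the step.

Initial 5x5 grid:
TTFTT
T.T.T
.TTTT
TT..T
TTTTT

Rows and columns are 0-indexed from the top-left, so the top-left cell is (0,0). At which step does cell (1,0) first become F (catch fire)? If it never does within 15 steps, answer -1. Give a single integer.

Step 1: cell (1,0)='T' (+3 fires, +1 burnt)
Step 2: cell (1,0)='T' (+3 fires, +3 burnt)
Step 3: cell (1,0)='F' (+4 fires, +3 burnt)
  -> target ignites at step 3
Step 4: cell (1,0)='.' (+2 fires, +4 burnt)
Step 5: cell (1,0)='.' (+3 fires, +2 burnt)
Step 6: cell (1,0)='.' (+3 fires, +3 burnt)
Step 7: cell (1,0)='.' (+1 fires, +3 burnt)
Step 8: cell (1,0)='.' (+0 fires, +1 burnt)
  fire out at step 8

3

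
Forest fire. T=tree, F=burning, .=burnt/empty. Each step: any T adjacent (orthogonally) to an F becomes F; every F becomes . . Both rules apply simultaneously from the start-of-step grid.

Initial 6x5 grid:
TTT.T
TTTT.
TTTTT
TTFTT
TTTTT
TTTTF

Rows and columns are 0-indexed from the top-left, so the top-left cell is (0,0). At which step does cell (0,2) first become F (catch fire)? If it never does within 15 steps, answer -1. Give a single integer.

Step 1: cell (0,2)='T' (+6 fires, +2 burnt)
Step 2: cell (0,2)='T' (+8 fires, +6 burnt)
Step 3: cell (0,2)='F' (+7 fires, +8 burnt)
  -> target ignites at step 3
Step 4: cell (0,2)='.' (+3 fires, +7 burnt)
Step 5: cell (0,2)='.' (+1 fires, +3 burnt)
Step 6: cell (0,2)='.' (+0 fires, +1 burnt)
  fire out at step 6

3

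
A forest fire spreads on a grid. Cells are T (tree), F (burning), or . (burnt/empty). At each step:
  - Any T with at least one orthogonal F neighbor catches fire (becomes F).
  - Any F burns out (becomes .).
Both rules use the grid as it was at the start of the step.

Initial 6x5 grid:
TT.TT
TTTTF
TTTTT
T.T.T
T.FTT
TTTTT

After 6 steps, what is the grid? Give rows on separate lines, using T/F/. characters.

Step 1: 6 trees catch fire, 2 burn out
  TT.TF
  TTTF.
  TTTTF
  T.F.T
  T..FT
  TTFTT
Step 2: 8 trees catch fire, 6 burn out
  TT.F.
  TTF..
  TTFF.
  T...F
  T...F
  TF.FT
Step 3: 4 trees catch fire, 8 burn out
  TT...
  TF...
  TF...
  T....
  T....
  F...F
Step 4: 4 trees catch fire, 4 burn out
  TF...
  F....
  F....
  T....
  F....
  .....
Step 5: 2 trees catch fire, 4 burn out
  F....
  .....
  .....
  F....
  .....
  .....
Step 6: 0 trees catch fire, 2 burn out
  .....
  .....
  .....
  .....
  .....
  .....

.....
.....
.....
.....
.....
.....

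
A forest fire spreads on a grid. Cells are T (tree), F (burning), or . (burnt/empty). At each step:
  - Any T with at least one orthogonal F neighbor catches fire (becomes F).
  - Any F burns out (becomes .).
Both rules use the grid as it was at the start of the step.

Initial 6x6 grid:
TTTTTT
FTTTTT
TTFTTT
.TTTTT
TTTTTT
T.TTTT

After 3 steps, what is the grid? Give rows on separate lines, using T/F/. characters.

Step 1: 7 trees catch fire, 2 burn out
  FTTTTT
  .FFTTT
  FF.FTT
  .TFTTT
  TTTTTT
  T.TTTT
Step 2: 7 trees catch fire, 7 burn out
  .FFTTT
  ...FTT
  ....FT
  .F.FTT
  TTFTTT
  T.TTTT
Step 3: 7 trees catch fire, 7 burn out
  ...FTT
  ....FT
  .....F
  ....FT
  TF.FTT
  T.FTTT

...FTT
....FT
.....F
....FT
TF.FTT
T.FTTT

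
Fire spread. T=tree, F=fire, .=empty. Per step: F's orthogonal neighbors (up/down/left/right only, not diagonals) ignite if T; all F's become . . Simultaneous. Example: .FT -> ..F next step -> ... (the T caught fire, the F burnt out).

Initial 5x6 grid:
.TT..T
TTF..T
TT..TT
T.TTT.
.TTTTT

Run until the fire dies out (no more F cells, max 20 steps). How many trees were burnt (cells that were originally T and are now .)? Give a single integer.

Step 1: +2 fires, +1 burnt (F count now 2)
Step 2: +3 fires, +2 burnt (F count now 3)
Step 3: +1 fires, +3 burnt (F count now 1)
Step 4: +1 fires, +1 burnt (F count now 1)
Step 5: +0 fires, +1 burnt (F count now 0)
Fire out after step 5
Initially T: 19, now '.': 18
Total burnt (originally-T cells now '.'): 7

Answer: 7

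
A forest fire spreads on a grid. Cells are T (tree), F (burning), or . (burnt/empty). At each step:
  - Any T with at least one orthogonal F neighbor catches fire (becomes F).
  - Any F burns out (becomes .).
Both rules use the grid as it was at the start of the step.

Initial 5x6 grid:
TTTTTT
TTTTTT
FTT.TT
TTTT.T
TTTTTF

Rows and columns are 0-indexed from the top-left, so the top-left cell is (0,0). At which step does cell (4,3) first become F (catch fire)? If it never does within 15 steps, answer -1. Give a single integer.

Step 1: cell (4,3)='T' (+5 fires, +2 burnt)
Step 2: cell (4,3)='F' (+7 fires, +5 burnt)
  -> target ignites at step 2
Step 3: cell (4,3)='.' (+8 fires, +7 burnt)
Step 4: cell (4,3)='.' (+4 fires, +8 burnt)
Step 5: cell (4,3)='.' (+2 fires, +4 burnt)
Step 6: cell (4,3)='.' (+0 fires, +2 burnt)
  fire out at step 6

2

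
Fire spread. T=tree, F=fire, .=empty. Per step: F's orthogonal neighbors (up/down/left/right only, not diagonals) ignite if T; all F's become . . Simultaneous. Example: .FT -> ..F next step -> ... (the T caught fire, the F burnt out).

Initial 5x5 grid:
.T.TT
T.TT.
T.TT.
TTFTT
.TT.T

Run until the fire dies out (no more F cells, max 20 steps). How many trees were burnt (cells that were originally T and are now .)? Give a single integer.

Answer: 15

Derivation:
Step 1: +4 fires, +1 burnt (F count now 4)
Step 2: +5 fires, +4 burnt (F count now 5)
Step 3: +3 fires, +5 burnt (F count now 3)
Step 4: +2 fires, +3 burnt (F count now 2)
Step 5: +1 fires, +2 burnt (F count now 1)
Step 6: +0 fires, +1 burnt (F count now 0)
Fire out after step 6
Initially T: 16, now '.': 24
Total burnt (originally-T cells now '.'): 15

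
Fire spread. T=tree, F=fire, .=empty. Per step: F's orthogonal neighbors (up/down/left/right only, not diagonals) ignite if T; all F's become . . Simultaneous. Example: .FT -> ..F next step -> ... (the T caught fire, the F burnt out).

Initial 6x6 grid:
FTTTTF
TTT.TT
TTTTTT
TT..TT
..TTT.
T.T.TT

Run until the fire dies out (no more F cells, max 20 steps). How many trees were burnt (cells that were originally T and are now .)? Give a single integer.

Answer: 25

Derivation:
Step 1: +4 fires, +2 burnt (F count now 4)
Step 2: +6 fires, +4 burnt (F count now 6)
Step 3: +5 fires, +6 burnt (F count now 5)
Step 4: +4 fires, +5 burnt (F count now 4)
Step 5: +1 fires, +4 burnt (F count now 1)
Step 6: +2 fires, +1 burnt (F count now 2)
Step 7: +2 fires, +2 burnt (F count now 2)
Step 8: +1 fires, +2 burnt (F count now 1)
Step 9: +0 fires, +1 burnt (F count now 0)
Fire out after step 9
Initially T: 26, now '.': 35
Total burnt (originally-T cells now '.'): 25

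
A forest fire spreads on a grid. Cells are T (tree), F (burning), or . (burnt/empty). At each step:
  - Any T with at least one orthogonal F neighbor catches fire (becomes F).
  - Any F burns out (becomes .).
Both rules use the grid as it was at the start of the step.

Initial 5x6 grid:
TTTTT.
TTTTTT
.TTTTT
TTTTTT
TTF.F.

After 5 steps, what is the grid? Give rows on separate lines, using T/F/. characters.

Step 1: 3 trees catch fire, 2 burn out
  TTTTT.
  TTTTTT
  .TTTTT
  TTFTFT
  TF....
Step 2: 6 trees catch fire, 3 burn out
  TTTTT.
  TTTTTT
  .TFTFT
  TF.F.F
  F.....
Step 3: 6 trees catch fire, 6 burn out
  TTTTT.
  TTFTFT
  .F.F.F
  F.....
  ......
Step 4: 5 trees catch fire, 6 burn out
  TTFTF.
  TF.F.F
  ......
  ......
  ......
Step 5: 3 trees catch fire, 5 burn out
  TF.F..
  F.....
  ......
  ......
  ......

TF.F..
F.....
......
......
......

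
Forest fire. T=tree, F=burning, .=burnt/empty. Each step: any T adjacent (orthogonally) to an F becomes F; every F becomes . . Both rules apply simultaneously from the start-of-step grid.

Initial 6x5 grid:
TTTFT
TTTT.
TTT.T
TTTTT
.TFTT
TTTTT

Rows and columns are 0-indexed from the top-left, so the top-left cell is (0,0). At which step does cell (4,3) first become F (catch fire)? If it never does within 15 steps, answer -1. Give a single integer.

Step 1: cell (4,3)='F' (+7 fires, +2 burnt)
  -> target ignites at step 1
Step 2: cell (4,3)='.' (+8 fires, +7 burnt)
Step 3: cell (4,3)='.' (+7 fires, +8 burnt)
Step 4: cell (4,3)='.' (+3 fires, +7 burnt)
Step 5: cell (4,3)='.' (+0 fires, +3 burnt)
  fire out at step 5

1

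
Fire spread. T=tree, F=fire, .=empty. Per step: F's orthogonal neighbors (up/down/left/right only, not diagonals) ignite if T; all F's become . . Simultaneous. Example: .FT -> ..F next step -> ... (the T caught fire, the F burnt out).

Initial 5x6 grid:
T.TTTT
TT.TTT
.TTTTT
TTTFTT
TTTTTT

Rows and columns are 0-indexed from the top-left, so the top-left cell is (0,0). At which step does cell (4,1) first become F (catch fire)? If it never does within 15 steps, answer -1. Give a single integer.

Step 1: cell (4,1)='T' (+4 fires, +1 burnt)
Step 2: cell (4,1)='T' (+7 fires, +4 burnt)
Step 3: cell (4,1)='F' (+7 fires, +7 burnt)
  -> target ignites at step 3
Step 4: cell (4,1)='.' (+5 fires, +7 burnt)
Step 5: cell (4,1)='.' (+2 fires, +5 burnt)
Step 6: cell (4,1)='.' (+1 fires, +2 burnt)
Step 7: cell (4,1)='.' (+0 fires, +1 burnt)
  fire out at step 7

3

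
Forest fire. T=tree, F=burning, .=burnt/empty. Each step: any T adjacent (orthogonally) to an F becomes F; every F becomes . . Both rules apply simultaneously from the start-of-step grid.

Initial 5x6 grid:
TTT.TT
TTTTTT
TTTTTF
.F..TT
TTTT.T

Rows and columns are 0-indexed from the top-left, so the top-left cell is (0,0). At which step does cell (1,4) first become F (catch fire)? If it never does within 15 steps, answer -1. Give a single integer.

Step 1: cell (1,4)='T' (+5 fires, +2 burnt)
Step 2: cell (1,4)='F' (+10 fires, +5 burnt)
  -> target ignites at step 2
Step 3: cell (1,4)='.' (+6 fires, +10 burnt)
Step 4: cell (1,4)='.' (+2 fires, +6 burnt)
Step 5: cell (1,4)='.' (+0 fires, +2 burnt)
  fire out at step 5

2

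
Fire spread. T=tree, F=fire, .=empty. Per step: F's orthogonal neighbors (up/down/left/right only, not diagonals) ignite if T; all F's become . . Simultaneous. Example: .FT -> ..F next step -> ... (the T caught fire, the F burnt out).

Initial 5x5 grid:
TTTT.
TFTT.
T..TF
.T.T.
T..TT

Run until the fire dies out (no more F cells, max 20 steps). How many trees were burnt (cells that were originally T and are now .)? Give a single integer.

Step 1: +4 fires, +2 burnt (F count now 4)
Step 2: +5 fires, +4 burnt (F count now 5)
Step 3: +2 fires, +5 burnt (F count now 2)
Step 4: +1 fires, +2 burnt (F count now 1)
Step 5: +0 fires, +1 burnt (F count now 0)
Fire out after step 5
Initially T: 14, now '.': 23
Total burnt (originally-T cells now '.'): 12

Answer: 12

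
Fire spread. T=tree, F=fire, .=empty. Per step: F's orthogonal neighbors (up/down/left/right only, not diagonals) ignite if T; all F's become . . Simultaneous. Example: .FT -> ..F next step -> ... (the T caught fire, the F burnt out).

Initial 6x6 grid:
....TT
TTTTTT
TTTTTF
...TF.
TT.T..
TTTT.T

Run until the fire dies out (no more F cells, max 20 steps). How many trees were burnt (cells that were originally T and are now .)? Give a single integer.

Answer: 21

Derivation:
Step 1: +3 fires, +2 burnt (F count now 3)
Step 2: +4 fires, +3 burnt (F count now 4)
Step 3: +4 fires, +4 burnt (F count now 4)
Step 4: +3 fires, +4 burnt (F count now 3)
Step 5: +3 fires, +3 burnt (F count now 3)
Step 6: +3 fires, +3 burnt (F count now 3)
Step 7: +1 fires, +3 burnt (F count now 1)
Step 8: +0 fires, +1 burnt (F count now 0)
Fire out after step 8
Initially T: 22, now '.': 35
Total burnt (originally-T cells now '.'): 21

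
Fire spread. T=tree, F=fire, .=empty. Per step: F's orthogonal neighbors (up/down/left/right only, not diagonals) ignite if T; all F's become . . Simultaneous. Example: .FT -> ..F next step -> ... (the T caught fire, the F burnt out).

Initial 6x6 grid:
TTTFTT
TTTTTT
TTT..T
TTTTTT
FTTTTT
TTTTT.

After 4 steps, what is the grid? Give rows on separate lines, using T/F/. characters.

Step 1: 6 trees catch fire, 2 burn out
  TTF.FT
  TTTFTT
  TTT..T
  FTTTTT
  .FTTTT
  FTTTT.
Step 2: 8 trees catch fire, 6 burn out
  TF...F
  TTF.FT
  FTT..T
  .FTTTT
  ..FTTT
  .FTTT.
Step 3: 9 trees catch fire, 8 burn out
  F.....
  FF...F
  .FF..T
  ..FTTT
  ...FTT
  ..FTT.
Step 4: 4 trees catch fire, 9 burn out
  ......
  ......
  .....F
  ...FTT
  ....FT
  ...FT.

......
......
.....F
...FTT
....FT
...FT.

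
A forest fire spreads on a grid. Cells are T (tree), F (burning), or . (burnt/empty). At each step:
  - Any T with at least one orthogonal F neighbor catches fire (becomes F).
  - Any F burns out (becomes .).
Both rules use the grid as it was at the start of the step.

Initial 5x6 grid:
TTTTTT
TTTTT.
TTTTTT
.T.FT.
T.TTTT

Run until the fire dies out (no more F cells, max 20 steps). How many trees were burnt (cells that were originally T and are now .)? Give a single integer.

Step 1: +3 fires, +1 burnt (F count now 3)
Step 2: +5 fires, +3 burnt (F count now 5)
Step 3: +6 fires, +5 burnt (F count now 6)
Step 4: +5 fires, +6 burnt (F count now 5)
Step 5: +3 fires, +5 burnt (F count now 3)
Step 6: +1 fires, +3 burnt (F count now 1)
Step 7: +0 fires, +1 burnt (F count now 0)
Fire out after step 7
Initially T: 24, now '.': 29
Total burnt (originally-T cells now '.'): 23

Answer: 23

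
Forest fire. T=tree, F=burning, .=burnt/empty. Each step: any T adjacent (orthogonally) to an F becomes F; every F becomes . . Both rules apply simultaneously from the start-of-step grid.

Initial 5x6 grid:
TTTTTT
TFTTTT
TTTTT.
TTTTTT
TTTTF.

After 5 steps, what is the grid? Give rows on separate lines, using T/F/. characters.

Step 1: 6 trees catch fire, 2 burn out
  TFTTTT
  F.FTTT
  TFTTT.
  TTTTFT
  TTTF..
Step 2: 10 trees catch fire, 6 burn out
  F.FTTT
  ...FTT
  F.FTF.
  TFTF.F
  TTF...
Step 3: 6 trees catch fire, 10 burn out
  ...FTT
  ....FT
  ...F..
  F.F...
  TF....
Step 4: 3 trees catch fire, 6 burn out
  ....FT
  .....F
  ......
  ......
  F.....
Step 5: 1 trees catch fire, 3 burn out
  .....F
  ......
  ......
  ......
  ......

.....F
......
......
......
......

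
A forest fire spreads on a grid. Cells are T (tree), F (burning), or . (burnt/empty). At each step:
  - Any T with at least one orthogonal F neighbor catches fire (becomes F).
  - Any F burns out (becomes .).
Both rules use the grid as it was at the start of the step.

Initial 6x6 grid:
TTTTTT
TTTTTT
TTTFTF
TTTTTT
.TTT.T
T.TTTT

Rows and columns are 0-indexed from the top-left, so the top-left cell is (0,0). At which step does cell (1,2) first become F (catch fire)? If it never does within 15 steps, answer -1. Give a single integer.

Step 1: cell (1,2)='T' (+6 fires, +2 burnt)
Step 2: cell (1,2)='F' (+9 fires, +6 burnt)
  -> target ignites at step 2
Step 3: cell (1,2)='.' (+8 fires, +9 burnt)
Step 4: cell (1,2)='.' (+6 fires, +8 burnt)
Step 5: cell (1,2)='.' (+1 fires, +6 burnt)
Step 6: cell (1,2)='.' (+0 fires, +1 burnt)
  fire out at step 6

2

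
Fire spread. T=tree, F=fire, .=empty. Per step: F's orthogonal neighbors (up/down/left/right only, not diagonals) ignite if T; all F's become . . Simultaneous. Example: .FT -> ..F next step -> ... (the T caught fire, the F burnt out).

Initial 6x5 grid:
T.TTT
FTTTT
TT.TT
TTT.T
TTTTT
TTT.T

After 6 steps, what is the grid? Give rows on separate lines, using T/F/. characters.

Step 1: 3 trees catch fire, 1 burn out
  F.TTT
  .FTTT
  FT.TT
  TTT.T
  TTTTT
  TTT.T
Step 2: 3 trees catch fire, 3 burn out
  ..TTT
  ..FTT
  .F.TT
  FTT.T
  TTTTT
  TTT.T
Step 3: 4 trees catch fire, 3 burn out
  ..FTT
  ...FT
  ...TT
  .FT.T
  FTTTT
  TTT.T
Step 4: 6 trees catch fire, 4 burn out
  ...FT
  ....F
  ...FT
  ..F.T
  .FTTT
  FTT.T
Step 5: 4 trees catch fire, 6 burn out
  ....F
  .....
  ....F
  ....T
  ..FTT
  .FT.T
Step 6: 3 trees catch fire, 4 burn out
  .....
  .....
  .....
  ....F
  ...FT
  ..F.T

.....
.....
.....
....F
...FT
..F.T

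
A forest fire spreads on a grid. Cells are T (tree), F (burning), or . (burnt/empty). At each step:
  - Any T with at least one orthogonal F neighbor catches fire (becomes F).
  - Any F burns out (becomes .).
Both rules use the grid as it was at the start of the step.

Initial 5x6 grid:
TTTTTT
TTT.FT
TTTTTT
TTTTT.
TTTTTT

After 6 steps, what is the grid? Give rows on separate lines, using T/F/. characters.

Step 1: 3 trees catch fire, 1 burn out
  TTTTFT
  TTT..F
  TTTTFT
  TTTTT.
  TTTTTT
Step 2: 5 trees catch fire, 3 burn out
  TTTF.F
  TTT...
  TTTF.F
  TTTTF.
  TTTTTT
Step 3: 4 trees catch fire, 5 burn out
  TTF...
  TTT...
  TTF...
  TTTF..
  TTTTFT
Step 4: 6 trees catch fire, 4 burn out
  TF....
  TTF...
  TF....
  TTF...
  TTTF.F
Step 5: 5 trees catch fire, 6 burn out
  F.....
  TF....
  F.....
  TF....
  TTF...
Step 6: 3 trees catch fire, 5 burn out
  ......
  F.....
  ......
  F.....
  TF....

......
F.....
......
F.....
TF....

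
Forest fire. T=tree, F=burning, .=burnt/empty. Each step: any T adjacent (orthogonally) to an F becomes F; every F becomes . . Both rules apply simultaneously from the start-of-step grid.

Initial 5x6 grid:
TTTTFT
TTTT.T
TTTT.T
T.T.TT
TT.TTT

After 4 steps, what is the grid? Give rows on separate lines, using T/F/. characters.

Step 1: 2 trees catch fire, 1 burn out
  TTTF.F
  TTTT.T
  TTTT.T
  T.T.TT
  TT.TTT
Step 2: 3 trees catch fire, 2 burn out
  TTF...
  TTTF.F
  TTTT.T
  T.T.TT
  TT.TTT
Step 3: 4 trees catch fire, 3 burn out
  TF....
  TTF...
  TTTF.F
  T.T.TT
  TT.TTT
Step 4: 4 trees catch fire, 4 burn out
  F.....
  TF....
  TTF...
  T.T.TF
  TT.TTT

F.....
TF....
TTF...
T.T.TF
TT.TTT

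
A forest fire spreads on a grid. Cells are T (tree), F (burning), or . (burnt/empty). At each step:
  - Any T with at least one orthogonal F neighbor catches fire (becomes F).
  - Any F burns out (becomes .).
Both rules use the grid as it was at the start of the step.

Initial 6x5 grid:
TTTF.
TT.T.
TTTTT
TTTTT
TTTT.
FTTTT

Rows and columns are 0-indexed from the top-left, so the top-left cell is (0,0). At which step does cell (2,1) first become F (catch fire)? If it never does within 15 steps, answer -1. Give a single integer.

Step 1: cell (2,1)='T' (+4 fires, +2 burnt)
Step 2: cell (2,1)='T' (+5 fires, +4 burnt)
Step 3: cell (2,1)='T' (+9 fires, +5 burnt)
Step 4: cell (2,1)='F' (+6 fires, +9 burnt)
  -> target ignites at step 4
Step 5: cell (2,1)='.' (+0 fires, +6 burnt)
  fire out at step 5

4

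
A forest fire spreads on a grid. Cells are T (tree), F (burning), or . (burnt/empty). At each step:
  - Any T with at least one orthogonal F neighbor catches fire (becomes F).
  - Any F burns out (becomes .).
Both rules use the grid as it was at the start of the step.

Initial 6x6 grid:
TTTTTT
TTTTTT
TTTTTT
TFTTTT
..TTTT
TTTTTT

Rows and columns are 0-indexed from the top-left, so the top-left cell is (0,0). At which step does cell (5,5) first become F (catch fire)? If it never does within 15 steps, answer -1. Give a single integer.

Step 1: cell (5,5)='T' (+3 fires, +1 burnt)
Step 2: cell (5,5)='T' (+5 fires, +3 burnt)
Step 3: cell (5,5)='T' (+7 fires, +5 burnt)
Step 4: cell (5,5)='T' (+8 fires, +7 burnt)
Step 5: cell (5,5)='T' (+6 fires, +8 burnt)
Step 6: cell (5,5)='F' (+3 fires, +6 burnt)
  -> target ignites at step 6
Step 7: cell (5,5)='.' (+1 fires, +3 burnt)
Step 8: cell (5,5)='.' (+0 fires, +1 burnt)
  fire out at step 8

6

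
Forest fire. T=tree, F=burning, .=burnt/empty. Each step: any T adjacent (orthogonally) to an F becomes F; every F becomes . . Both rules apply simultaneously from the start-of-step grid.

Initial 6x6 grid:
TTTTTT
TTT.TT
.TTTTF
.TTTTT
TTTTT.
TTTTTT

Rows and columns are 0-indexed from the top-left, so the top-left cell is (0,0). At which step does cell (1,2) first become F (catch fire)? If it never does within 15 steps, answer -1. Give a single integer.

Step 1: cell (1,2)='T' (+3 fires, +1 burnt)
Step 2: cell (1,2)='T' (+4 fires, +3 burnt)
Step 3: cell (1,2)='T' (+4 fires, +4 burnt)
Step 4: cell (1,2)='F' (+6 fires, +4 burnt)
  -> target ignites at step 4
Step 5: cell (1,2)='.' (+6 fires, +6 burnt)
Step 6: cell (1,2)='.' (+4 fires, +6 burnt)
Step 7: cell (1,2)='.' (+3 fires, +4 burnt)
Step 8: cell (1,2)='.' (+1 fires, +3 burnt)
Step 9: cell (1,2)='.' (+0 fires, +1 burnt)
  fire out at step 9

4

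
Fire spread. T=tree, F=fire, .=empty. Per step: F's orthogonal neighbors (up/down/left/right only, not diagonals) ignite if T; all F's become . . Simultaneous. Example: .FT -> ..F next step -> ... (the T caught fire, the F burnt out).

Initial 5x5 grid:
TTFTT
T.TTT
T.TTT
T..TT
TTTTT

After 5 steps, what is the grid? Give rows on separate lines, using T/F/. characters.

Step 1: 3 trees catch fire, 1 burn out
  TF.FT
  T.FTT
  T.TTT
  T..TT
  TTTTT
Step 2: 4 trees catch fire, 3 burn out
  F...F
  T..FT
  T.FTT
  T..TT
  TTTTT
Step 3: 3 trees catch fire, 4 burn out
  .....
  F...F
  T..FT
  T..TT
  TTTTT
Step 4: 3 trees catch fire, 3 burn out
  .....
  .....
  F...F
  T..FT
  TTTTT
Step 5: 3 trees catch fire, 3 burn out
  .....
  .....
  .....
  F...F
  TTTFT

.....
.....
.....
F...F
TTTFT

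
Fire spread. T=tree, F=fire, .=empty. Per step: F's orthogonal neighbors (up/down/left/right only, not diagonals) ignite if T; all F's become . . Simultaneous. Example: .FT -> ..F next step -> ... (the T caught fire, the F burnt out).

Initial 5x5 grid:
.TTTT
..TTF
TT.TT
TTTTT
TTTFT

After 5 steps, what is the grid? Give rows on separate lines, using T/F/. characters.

Step 1: 6 trees catch fire, 2 burn out
  .TTTF
  ..TF.
  TT.TF
  TTTFT
  TTF.F
Step 2: 6 trees catch fire, 6 burn out
  .TTF.
  ..F..
  TT.F.
  TTF.F
  TF...
Step 3: 3 trees catch fire, 6 burn out
  .TF..
  .....
  TT...
  TF...
  F....
Step 4: 3 trees catch fire, 3 burn out
  .F...
  .....
  TF...
  F....
  .....
Step 5: 1 trees catch fire, 3 burn out
  .....
  .....
  F....
  .....
  .....

.....
.....
F....
.....
.....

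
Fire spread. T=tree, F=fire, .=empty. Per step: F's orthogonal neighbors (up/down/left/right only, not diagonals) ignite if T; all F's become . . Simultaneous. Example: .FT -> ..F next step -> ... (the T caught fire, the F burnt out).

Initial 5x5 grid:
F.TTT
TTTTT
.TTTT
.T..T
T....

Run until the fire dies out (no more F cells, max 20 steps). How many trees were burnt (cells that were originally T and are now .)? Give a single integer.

Step 1: +1 fires, +1 burnt (F count now 1)
Step 2: +1 fires, +1 burnt (F count now 1)
Step 3: +2 fires, +1 burnt (F count now 2)
Step 4: +4 fires, +2 burnt (F count now 4)
Step 5: +3 fires, +4 burnt (F count now 3)
Step 6: +2 fires, +3 burnt (F count now 2)
Step 7: +1 fires, +2 burnt (F count now 1)
Step 8: +0 fires, +1 burnt (F count now 0)
Fire out after step 8
Initially T: 15, now '.': 24
Total burnt (originally-T cells now '.'): 14

Answer: 14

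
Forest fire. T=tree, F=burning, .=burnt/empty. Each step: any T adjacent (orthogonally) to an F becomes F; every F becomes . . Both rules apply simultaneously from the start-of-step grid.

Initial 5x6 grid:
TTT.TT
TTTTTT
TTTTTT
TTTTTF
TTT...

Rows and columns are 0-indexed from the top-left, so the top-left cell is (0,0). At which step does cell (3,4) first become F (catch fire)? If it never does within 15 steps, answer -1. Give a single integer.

Step 1: cell (3,4)='F' (+2 fires, +1 burnt)
  -> target ignites at step 1
Step 2: cell (3,4)='.' (+3 fires, +2 burnt)
Step 3: cell (3,4)='.' (+4 fires, +3 burnt)
Step 4: cell (3,4)='.' (+5 fires, +4 burnt)
Step 5: cell (3,4)='.' (+4 fires, +5 burnt)
Step 6: cell (3,4)='.' (+4 fires, +4 burnt)
Step 7: cell (3,4)='.' (+2 fires, +4 burnt)
Step 8: cell (3,4)='.' (+1 fires, +2 burnt)
Step 9: cell (3,4)='.' (+0 fires, +1 burnt)
  fire out at step 9

1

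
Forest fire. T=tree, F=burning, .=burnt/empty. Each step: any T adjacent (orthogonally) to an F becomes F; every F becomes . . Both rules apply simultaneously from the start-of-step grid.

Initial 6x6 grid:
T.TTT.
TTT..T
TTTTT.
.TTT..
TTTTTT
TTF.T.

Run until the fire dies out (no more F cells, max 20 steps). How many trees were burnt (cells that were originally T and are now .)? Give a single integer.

Step 1: +2 fires, +1 burnt (F count now 2)
Step 2: +4 fires, +2 burnt (F count now 4)
Step 3: +5 fires, +4 burnt (F count now 5)
Step 4: +5 fires, +5 burnt (F count now 5)
Step 5: +4 fires, +5 burnt (F count now 4)
Step 6: +2 fires, +4 burnt (F count now 2)
Step 7: +2 fires, +2 burnt (F count now 2)
Step 8: +0 fires, +2 burnt (F count now 0)
Fire out after step 8
Initially T: 25, now '.': 35
Total burnt (originally-T cells now '.'): 24

Answer: 24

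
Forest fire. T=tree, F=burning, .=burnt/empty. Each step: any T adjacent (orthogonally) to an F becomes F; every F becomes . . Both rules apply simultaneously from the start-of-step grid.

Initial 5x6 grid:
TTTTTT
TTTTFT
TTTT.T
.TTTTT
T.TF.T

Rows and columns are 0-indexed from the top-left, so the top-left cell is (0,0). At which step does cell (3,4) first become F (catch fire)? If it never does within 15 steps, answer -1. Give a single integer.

Step 1: cell (3,4)='T' (+5 fires, +2 burnt)
Step 2: cell (3,4)='F' (+7 fires, +5 burnt)
  -> target ignites at step 2
Step 3: cell (3,4)='.' (+5 fires, +7 burnt)
Step 4: cell (3,4)='.' (+4 fires, +5 burnt)
Step 5: cell (3,4)='.' (+2 fires, +4 burnt)
Step 6: cell (3,4)='.' (+0 fires, +2 burnt)
  fire out at step 6

2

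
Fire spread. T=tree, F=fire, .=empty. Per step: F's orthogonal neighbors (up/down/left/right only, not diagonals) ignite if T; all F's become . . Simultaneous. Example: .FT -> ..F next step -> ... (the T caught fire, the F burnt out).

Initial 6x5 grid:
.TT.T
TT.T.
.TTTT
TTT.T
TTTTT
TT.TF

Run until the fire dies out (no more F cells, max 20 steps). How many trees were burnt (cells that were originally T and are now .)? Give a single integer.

Step 1: +2 fires, +1 burnt (F count now 2)
Step 2: +2 fires, +2 burnt (F count now 2)
Step 3: +2 fires, +2 burnt (F count now 2)
Step 4: +3 fires, +2 burnt (F count now 3)
Step 5: +5 fires, +3 burnt (F count now 5)
Step 6: +3 fires, +5 burnt (F count now 3)
Step 7: +1 fires, +3 burnt (F count now 1)
Step 8: +2 fires, +1 burnt (F count now 2)
Step 9: +1 fires, +2 burnt (F count now 1)
Step 10: +0 fires, +1 burnt (F count now 0)
Fire out after step 10
Initially T: 22, now '.': 29
Total burnt (originally-T cells now '.'): 21

Answer: 21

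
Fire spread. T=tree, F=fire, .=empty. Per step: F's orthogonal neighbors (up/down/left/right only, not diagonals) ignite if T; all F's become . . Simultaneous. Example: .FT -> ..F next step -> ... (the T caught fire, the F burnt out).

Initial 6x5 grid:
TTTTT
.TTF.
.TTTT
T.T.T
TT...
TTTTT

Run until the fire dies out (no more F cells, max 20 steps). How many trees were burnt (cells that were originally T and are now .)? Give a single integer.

Answer: 13

Derivation:
Step 1: +3 fires, +1 burnt (F count now 3)
Step 2: +5 fires, +3 burnt (F count now 5)
Step 3: +4 fires, +5 burnt (F count now 4)
Step 4: +1 fires, +4 burnt (F count now 1)
Step 5: +0 fires, +1 burnt (F count now 0)
Fire out after step 5
Initially T: 21, now '.': 22
Total burnt (originally-T cells now '.'): 13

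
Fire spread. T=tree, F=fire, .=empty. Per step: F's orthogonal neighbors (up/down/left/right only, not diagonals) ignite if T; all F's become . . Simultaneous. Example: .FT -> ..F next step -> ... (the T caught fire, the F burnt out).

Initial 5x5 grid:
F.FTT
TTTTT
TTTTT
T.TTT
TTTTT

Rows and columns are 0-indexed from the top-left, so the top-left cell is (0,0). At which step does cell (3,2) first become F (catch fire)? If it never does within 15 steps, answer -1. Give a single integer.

Step 1: cell (3,2)='T' (+3 fires, +2 burnt)
Step 2: cell (3,2)='T' (+5 fires, +3 burnt)
Step 3: cell (3,2)='F' (+5 fires, +5 burnt)
  -> target ignites at step 3
Step 4: cell (3,2)='.' (+4 fires, +5 burnt)
Step 5: cell (3,2)='.' (+3 fires, +4 burnt)
Step 6: cell (3,2)='.' (+1 fires, +3 burnt)
Step 7: cell (3,2)='.' (+0 fires, +1 burnt)
  fire out at step 7

3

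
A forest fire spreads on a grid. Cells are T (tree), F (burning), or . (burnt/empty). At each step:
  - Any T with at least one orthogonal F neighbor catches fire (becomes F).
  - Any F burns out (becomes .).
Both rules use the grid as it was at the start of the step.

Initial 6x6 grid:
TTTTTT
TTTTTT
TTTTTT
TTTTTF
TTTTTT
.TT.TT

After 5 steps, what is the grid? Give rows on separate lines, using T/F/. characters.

Step 1: 3 trees catch fire, 1 burn out
  TTTTTT
  TTTTTT
  TTTTTF
  TTTTF.
  TTTTTF
  .TT.TT
Step 2: 5 trees catch fire, 3 burn out
  TTTTTT
  TTTTTF
  TTTTF.
  TTTF..
  TTTTF.
  .TT.TF
Step 3: 6 trees catch fire, 5 burn out
  TTTTTF
  TTTTF.
  TTTF..
  TTF...
  TTTF..
  .TT.F.
Step 4: 5 trees catch fire, 6 burn out
  TTTTF.
  TTTF..
  TTF...
  TF....
  TTF...
  .TT...
Step 5: 6 trees catch fire, 5 burn out
  TTTF..
  TTF...
  TF....
  F.....
  TF....
  .TF...

TTTF..
TTF...
TF....
F.....
TF....
.TF...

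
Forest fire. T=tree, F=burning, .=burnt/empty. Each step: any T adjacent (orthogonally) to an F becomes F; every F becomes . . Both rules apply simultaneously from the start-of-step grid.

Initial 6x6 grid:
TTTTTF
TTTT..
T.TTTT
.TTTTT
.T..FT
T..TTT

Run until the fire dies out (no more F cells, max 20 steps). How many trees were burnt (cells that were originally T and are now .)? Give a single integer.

Step 1: +4 fires, +2 burnt (F count now 4)
Step 2: +6 fires, +4 burnt (F count now 6)
Step 3: +5 fires, +6 burnt (F count now 5)
Step 4: +4 fires, +5 burnt (F count now 4)
Step 5: +3 fires, +4 burnt (F count now 3)
Step 6: +1 fires, +3 burnt (F count now 1)
Step 7: +1 fires, +1 burnt (F count now 1)
Step 8: +0 fires, +1 burnt (F count now 0)
Fire out after step 8
Initially T: 25, now '.': 35
Total burnt (originally-T cells now '.'): 24

Answer: 24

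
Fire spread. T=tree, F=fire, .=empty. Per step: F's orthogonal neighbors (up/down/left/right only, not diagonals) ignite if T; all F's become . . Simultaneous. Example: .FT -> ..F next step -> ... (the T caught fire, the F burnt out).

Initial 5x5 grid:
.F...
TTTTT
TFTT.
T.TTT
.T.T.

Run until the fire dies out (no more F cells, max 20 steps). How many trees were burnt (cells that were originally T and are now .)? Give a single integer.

Answer: 13

Derivation:
Step 1: +3 fires, +2 burnt (F count now 3)
Step 2: +5 fires, +3 burnt (F count now 5)
Step 3: +2 fires, +5 burnt (F count now 2)
Step 4: +3 fires, +2 burnt (F count now 3)
Step 5: +0 fires, +3 burnt (F count now 0)
Fire out after step 5
Initially T: 14, now '.': 24
Total burnt (originally-T cells now '.'): 13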